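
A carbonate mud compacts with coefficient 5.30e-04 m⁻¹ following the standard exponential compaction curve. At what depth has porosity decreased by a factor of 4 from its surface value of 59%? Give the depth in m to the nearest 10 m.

Working in km (1 km = 1000 m; β in km⁻¹ = β in m⁻¹ × 1000):
φ/φ₀ = 1/4 ⇒ exp(−β·Z) = 1/4 ⇒ Z = ln(4) / β
Z = 1.3863 / 0.53 = 2.616 km

2620 m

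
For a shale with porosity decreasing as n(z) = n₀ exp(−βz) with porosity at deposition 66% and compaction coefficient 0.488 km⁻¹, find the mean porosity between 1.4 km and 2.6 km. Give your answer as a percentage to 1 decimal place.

⟨n⟩ = (1/(z₂−z₁)) ∫ n₀ e^(−βz) dz = n₀·(e^(−β·z₁) − e^(−β·z₂)) / (β·(z₂−z₁))
e^(−0.488×1.4) = 0.5050; e^(−0.488×2.6) = 0.2812
⟨n⟩ = 0.66 × (0.5050 − 0.2812) / (0.488 × 1.2) = 0.66 × 0.3822 = 0.2523

25.2%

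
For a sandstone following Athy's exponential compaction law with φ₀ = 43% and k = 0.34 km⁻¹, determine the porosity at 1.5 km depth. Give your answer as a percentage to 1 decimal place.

25.8%

φ = φ₀·exp(−k·d) = 0.43 × exp(−0.34 × 1.5) = 0.43 × exp(−0.51)
  = 0.43 × 0.6005 = 0.2582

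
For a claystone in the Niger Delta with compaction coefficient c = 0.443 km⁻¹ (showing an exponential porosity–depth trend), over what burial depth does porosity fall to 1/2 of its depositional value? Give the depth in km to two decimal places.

phi/phi₀ = 1/2 ⇒ exp(−c·Z) = 1/2 ⇒ Z = ln(2) / c
Z = 0.6931 / 0.443 = 1.565 km

1.56 km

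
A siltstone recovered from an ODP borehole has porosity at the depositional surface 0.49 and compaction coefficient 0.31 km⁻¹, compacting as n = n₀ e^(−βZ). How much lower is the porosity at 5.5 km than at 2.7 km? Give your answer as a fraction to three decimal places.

0.123

n(2.7) = 0.49·e^(−0.31×2.7) = 0.2122
n(5.5) = 0.49·e^(−0.31×5.5) = 0.0891
Δn = 0.2122 − 0.0891 = 0.1231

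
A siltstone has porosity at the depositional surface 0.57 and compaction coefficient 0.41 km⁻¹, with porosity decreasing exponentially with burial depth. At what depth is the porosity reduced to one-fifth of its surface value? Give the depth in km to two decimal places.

n/n₀ = 1/5 ⇒ exp(−k·z) = 1/5 ⇒ z = ln(5) / k
z = 1.6094 / 0.41 = 3.925 km

3.93 km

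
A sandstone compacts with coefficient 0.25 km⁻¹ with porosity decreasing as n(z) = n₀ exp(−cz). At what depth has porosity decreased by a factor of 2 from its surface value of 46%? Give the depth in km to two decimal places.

n/n₀ = 1/2 ⇒ exp(−c·z) = 1/2 ⇒ z = ln(2) / c
z = 0.6931 / 0.25 = 2.773 km

2.77 km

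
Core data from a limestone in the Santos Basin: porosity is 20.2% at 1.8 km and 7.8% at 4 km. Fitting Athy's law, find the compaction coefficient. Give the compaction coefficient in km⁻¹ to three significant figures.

0.433 km⁻¹

Athy: phi(z) = phi₀ e^(−kz) ⇒ phi₁/phi₂ = e^{k(z₂−z₁)} ⇒ k = ln(phi₁/phi₂)/(z₂−z₁)
k = ln(0.202/0.078) / (4 − 1.8) = ln(2.59) / 2.2 = 0.9516 / 2.2 = 0.4325 km⁻¹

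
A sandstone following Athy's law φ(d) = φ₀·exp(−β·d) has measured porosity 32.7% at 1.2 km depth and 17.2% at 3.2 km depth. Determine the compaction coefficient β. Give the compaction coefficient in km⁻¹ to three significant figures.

0.321 km⁻¹

Athy: φ(d) = φ₀ e^(−βd) ⇒ φ₁/φ₂ = e^{β(d₂−d₁)} ⇒ β = ln(φ₁/φ₂)/(d₂−d₁)
β = ln(0.327/0.172) / (3.2 − 1.2) = ln(1.901) / 2 = 0.6425 / 2 = 0.3212 km⁻¹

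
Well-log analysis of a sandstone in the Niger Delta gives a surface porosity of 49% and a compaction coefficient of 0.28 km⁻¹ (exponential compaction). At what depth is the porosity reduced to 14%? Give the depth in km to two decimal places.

4.47 km

Invert Athy's law: d = ln(φ₀/φ) / k
d = ln(0.49/0.14) / 0.28 = ln(3.5) / 0.28 = 1.2528 / 0.28 = 4.474 km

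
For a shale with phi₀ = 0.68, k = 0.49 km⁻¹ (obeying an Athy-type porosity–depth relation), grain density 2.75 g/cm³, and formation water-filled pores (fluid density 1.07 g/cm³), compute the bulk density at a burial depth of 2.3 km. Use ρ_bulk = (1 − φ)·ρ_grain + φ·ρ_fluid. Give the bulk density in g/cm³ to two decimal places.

Porosity at depth: phi = 0.68·exp(−0.49×2.3) = 0.68×0.3240 = 0.2203
Bulk density: ρ_b = (1−phi)ρ_g + phi·ρ_f = 0.7797×2.75 + 0.2203×1.07
       = 2.144 + 0.236 = 2.380 g/cm³

2.38 g/cm³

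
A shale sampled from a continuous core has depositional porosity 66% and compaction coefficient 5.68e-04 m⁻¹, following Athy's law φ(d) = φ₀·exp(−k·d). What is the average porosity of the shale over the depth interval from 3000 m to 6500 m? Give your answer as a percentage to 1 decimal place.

5.2%

Working in km (1 km = 1000 m; k in km⁻¹ = k in m⁻¹ × 1000):
⟨φ⟩ = (1/(d₂−d₁)) ∫ φ₀ e^(−kd) dd = φ₀·(e^(−k·d₁) − e^(−k·d₂)) / (k·(d₂−d₁))
e^(−0.568×3) = 0.1820; e^(−0.568×6.5) = 0.0249
⟨φ⟩ = 0.66 × (0.1820 − 0.0249) / (0.568 × 3.5) = 0.66 × 0.0790 = 0.0521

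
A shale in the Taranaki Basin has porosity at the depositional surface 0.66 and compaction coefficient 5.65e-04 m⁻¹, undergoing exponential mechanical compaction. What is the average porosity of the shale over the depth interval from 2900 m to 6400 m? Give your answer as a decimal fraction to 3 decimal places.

Working in km (1 km = 1000 m; β in km⁻¹ = β in m⁻¹ × 1000):
⟨φ⟩ = (1/(z₂−z₁)) ∫ φ₀ e^(−βz) dz = φ₀·(e^(−β·z₁) − e^(−β·z₂)) / (β·(z₂−z₁))
e^(−0.565×2.9) = 0.1943; e^(−0.565×6.4) = 0.0269
⟨φ⟩ = 0.66 × (0.1943 − 0.0269) / (0.565 × 3.5) = 0.66 × 0.0846 = 0.0559

0.056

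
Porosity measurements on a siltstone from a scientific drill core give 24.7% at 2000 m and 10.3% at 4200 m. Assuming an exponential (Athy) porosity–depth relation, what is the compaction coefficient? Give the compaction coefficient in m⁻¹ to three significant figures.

0.000398 m⁻¹

Working in km (1 km = 1000 m; β in km⁻¹ = β in m⁻¹ × 1000):
Athy: phi(Z) = phi₀ e^(−βZ) ⇒ phi₁/phi₂ = e^{β(Z₂−Z₁)} ⇒ β = ln(phi₁/phi₂)/(Z₂−Z₁)
β = ln(0.247/0.103) / (4.2 − 2) = ln(2.398) / 2.2 = 0.8747 / 2.2 = 0.3976 km⁻¹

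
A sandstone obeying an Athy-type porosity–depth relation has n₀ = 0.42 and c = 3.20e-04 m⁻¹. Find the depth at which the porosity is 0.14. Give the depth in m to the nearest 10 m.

Working in km (1 km = 1000 m; c in km⁻¹ = c in m⁻¹ × 1000):
Invert Athy's law: d = ln(n₀/n) / c
d = ln(0.42/0.14) / 0.32 = ln(3) / 0.32 = 1.0986 / 0.32 = 3.433 km

3430 m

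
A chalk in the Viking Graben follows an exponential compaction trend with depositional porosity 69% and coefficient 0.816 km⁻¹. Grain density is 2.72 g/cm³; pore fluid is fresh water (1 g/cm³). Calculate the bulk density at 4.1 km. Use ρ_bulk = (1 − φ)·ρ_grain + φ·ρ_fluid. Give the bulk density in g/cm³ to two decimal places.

2.68 g/cm³

Porosity at depth: n = 0.69·exp(−0.816×4.1) = 0.69×0.0352 = 0.0243
Bulk density: ρ_b = (1−n)ρ_g + n·ρ_f = 0.9757×2.72 + 0.0243×1
       = 2.654 + 0.024 = 2.678 g/cm³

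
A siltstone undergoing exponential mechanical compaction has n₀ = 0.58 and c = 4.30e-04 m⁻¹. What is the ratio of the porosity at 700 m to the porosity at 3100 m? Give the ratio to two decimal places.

2.81

Working in km (1 km = 1000 m; c in km⁻¹ = c in m⁻¹ × 1000):
n(z₁)/n(z₂) = e^(−c·z₁)/e^(−c·z₂) = e^{c(z₂−z₁)}
= exp(0.43 × 2.4) = exp(1.032) = 2.8067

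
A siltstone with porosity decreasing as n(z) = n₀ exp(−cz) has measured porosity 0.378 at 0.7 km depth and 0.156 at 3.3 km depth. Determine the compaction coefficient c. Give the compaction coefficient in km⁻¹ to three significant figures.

Athy: n(z) = n₀ e^(−cz) ⇒ n₁/n₂ = e^{c(z₂−z₁)} ⇒ c = ln(n₁/n₂)/(z₂−z₁)
c = ln(0.378/0.156) / (3.3 − 0.7) = ln(2.423) / 2.6 = 0.8850 / 2.6 = 0.3404 km⁻¹

0.340 km⁻¹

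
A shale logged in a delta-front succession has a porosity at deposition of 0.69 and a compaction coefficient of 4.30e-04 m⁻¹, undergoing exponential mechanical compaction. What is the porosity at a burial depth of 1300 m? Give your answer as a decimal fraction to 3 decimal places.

0.395

Working in km (1 km = 1000 m; c in km⁻¹ = c in m⁻¹ × 1000):
phi = phi₀·exp(−c·z) = 0.69 × exp(−0.43 × 1.3) = 0.69 × exp(−0.559)
  = 0.69 × 0.5718 = 0.3945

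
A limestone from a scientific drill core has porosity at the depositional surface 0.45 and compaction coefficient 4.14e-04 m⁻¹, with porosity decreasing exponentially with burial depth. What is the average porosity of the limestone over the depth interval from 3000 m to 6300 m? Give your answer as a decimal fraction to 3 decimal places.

Working in km (1 km = 1000 m; k in km⁻¹ = k in m⁻¹ × 1000):
⟨φ⟩ = (1/(z₂−z₁)) ∫ φ₀ e^(−kz) dz = φ₀·(e^(−k·z₁) − e^(−k·z₂)) / (k·(z₂−z₁))
e^(−0.414×3) = 0.2888; e^(−0.414×6.3) = 0.0737
⟨φ⟩ = 0.45 × (0.2888 − 0.0737) / (0.414 × 3.3) = 0.45 × 0.1575 = 0.0709

0.071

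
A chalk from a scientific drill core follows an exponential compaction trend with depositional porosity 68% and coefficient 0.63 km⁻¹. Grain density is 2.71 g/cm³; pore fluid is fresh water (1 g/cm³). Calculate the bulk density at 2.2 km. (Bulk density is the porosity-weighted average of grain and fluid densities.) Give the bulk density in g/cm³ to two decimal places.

2.42 g/cm³

Porosity at depth: phi = 0.68·exp(−0.63×2.2) = 0.68×0.2501 = 0.1701
Bulk density: ρ_b = (1−phi)ρ_g + phi·ρ_f = 0.8299×2.71 + 0.1701×1
       = 2.249 + 0.170 = 2.419 g/cm³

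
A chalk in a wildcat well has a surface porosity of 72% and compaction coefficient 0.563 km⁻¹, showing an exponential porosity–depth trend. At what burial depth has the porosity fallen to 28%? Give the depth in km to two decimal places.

Invert Athy's law: d = ln(phi₀/phi) / c
d = ln(0.72/0.28) / 0.563 = ln(2.571) / 0.563 = 0.9445 / 0.563 = 1.678 km

1.68 km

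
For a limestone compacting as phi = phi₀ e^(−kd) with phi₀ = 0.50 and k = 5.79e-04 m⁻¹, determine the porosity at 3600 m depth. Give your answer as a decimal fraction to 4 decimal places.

Working in km (1 km = 1000 m; k in km⁻¹ = k in m⁻¹ × 1000):
phi = phi₀·exp(−k·d) = 0.5 × exp(−0.579 × 3.6) = 0.5 × exp(−2.084)
  = 0.5 × 0.1244 = 0.0622

0.0622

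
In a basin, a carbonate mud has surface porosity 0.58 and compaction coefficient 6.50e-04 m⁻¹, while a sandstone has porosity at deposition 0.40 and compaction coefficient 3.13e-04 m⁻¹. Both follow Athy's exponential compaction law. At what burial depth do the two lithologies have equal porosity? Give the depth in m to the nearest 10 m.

1100 m

Working in km (1 km = 1000 m; k in km⁻¹ = k in m⁻¹ × 1000):
Set n₀ₐ e^(−kₐz) = n₀ᵦ e^(−kᵦz) ⇒ ln(n₀ₐ/n₀ᵦ) = (kₐ − kᵦ)·z
z = ln(0.58/0.4) / (0.65 − 0.313) = 0.3716 / 0.337 = 1.103 km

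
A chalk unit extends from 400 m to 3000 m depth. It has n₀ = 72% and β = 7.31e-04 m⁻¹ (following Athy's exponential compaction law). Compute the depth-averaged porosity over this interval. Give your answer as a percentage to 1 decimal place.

Working in km (1 km = 1000 m; β in km⁻¹ = β in m⁻¹ × 1000):
⟨n⟩ = (1/(Z₂−Z₁)) ∫ n₀ e^(−βZ) dZ = n₀·(e^(−β·Z₁) − e^(−β·Z₂)) / (β·(Z₂−Z₁))
e^(−0.731×0.4) = 0.7465; e^(−0.731×3) = 0.1116
⟨n⟩ = 0.72 × (0.7465 − 0.1116) / (0.731 × 2.6) = 0.72 × 0.3340 = 0.2405

24.1%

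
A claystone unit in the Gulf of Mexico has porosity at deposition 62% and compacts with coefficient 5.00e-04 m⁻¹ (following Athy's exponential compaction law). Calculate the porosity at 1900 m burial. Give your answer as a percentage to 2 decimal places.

23.98%

Working in km (1 km = 1000 m; β in km⁻¹ = β in m⁻¹ × 1000):
φ = φ₀·exp(−β·Z) = 0.62 × exp(−0.5 × 1.9) = 0.62 × exp(−0.95)
  = 0.62 × 0.3867 = 0.2398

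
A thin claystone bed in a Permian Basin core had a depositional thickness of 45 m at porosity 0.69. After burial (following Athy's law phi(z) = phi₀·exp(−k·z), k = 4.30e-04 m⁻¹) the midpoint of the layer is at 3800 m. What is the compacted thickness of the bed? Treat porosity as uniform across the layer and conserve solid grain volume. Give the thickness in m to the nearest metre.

16 m

Working in km (1 km = 1000 m; k in km⁻¹ = k in m⁻¹ × 1000):
Porosity at 3.8 km: phi = 0.69·exp(−0.43×3.8) = 0.1347
Solid-volume conservation: h(1−phi) = h₀(1−phi₀) ⇒ h = h₀·(1−phi₀)/(1−phi)
h = 0.045 × (1 − 0.69)/(1 − 0.1347) = 0.045 × 0.3582 = 0.0161 km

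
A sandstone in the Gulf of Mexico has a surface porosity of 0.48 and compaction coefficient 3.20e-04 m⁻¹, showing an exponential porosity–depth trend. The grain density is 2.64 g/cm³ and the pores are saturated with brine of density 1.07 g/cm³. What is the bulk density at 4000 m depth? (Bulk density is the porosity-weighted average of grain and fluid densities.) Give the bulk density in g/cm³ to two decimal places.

2.43 g/cm³

Working in km (1 km = 1000 m; c in km⁻¹ = c in m⁻¹ × 1000):
Porosity at depth: n = 0.48·exp(−0.32×4) = 0.48×0.2780 = 0.1335
Bulk density: ρ_b = (1−n)ρ_g + n·ρ_f = 0.8665×2.64 + 0.1335×1.07
       = 2.288 + 0.143 = 2.430 g/cm³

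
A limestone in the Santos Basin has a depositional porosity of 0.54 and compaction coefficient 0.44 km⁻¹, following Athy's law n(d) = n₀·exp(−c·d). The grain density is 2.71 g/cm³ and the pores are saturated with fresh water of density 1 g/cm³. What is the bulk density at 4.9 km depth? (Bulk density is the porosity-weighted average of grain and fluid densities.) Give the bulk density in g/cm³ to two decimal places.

Porosity at depth: n = 0.54·exp(−0.44×4.9) = 0.54×0.1158 = 0.0625
Bulk density: ρ_b = (1−n)ρ_g + n·ρ_f = 0.9375×2.71 + 0.0625×1
       = 2.541 + 0.063 = 2.603 g/cm³

2.60 g/cm³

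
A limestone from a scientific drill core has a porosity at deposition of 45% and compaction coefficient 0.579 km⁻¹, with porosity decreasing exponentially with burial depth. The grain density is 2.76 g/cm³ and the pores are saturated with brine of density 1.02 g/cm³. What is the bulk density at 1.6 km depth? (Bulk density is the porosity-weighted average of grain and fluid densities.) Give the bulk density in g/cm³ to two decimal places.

Porosity at depth: phi = 0.45·exp(−0.579×1.6) = 0.45×0.3960 = 0.1782
Bulk density: ρ_b = (1−phi)ρ_g + phi·ρ_f = 0.8218×2.76 + 0.1782×1.02
       = 2.268 + 0.182 = 2.450 g/cm³

2.45 g/cm³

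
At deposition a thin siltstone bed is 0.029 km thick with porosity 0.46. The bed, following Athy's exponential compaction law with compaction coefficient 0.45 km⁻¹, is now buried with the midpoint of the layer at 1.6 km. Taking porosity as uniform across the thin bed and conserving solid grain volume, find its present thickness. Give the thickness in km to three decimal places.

Porosity at 1.6 km: phi = 0.46·exp(−0.45×1.6) = 0.2239
Solid-volume conservation: h(1−phi) = h₀(1−phi₀) ⇒ h = h₀·(1−phi₀)/(1−phi)
h = 0.029 × (1 − 0.46)/(1 − 0.2239) = 0.029 × 0.6958 = 0.0202 km

0.020 km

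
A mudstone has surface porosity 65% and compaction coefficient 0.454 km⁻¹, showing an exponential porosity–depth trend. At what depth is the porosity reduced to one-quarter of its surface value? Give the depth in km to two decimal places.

3.05 km

φ/φ₀ = 1/4 ⇒ exp(−c·z) = 1/4 ⇒ z = ln(4) / c
z = 1.3863 / 0.454 = 3.054 km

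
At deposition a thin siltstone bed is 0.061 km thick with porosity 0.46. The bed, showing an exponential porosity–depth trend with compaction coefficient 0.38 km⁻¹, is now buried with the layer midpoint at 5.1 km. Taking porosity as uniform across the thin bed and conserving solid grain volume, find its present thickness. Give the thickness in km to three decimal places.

Porosity at 5.1 km: phi = 0.46·exp(−0.38×5.1) = 0.0662
Solid-volume conservation: h(1−phi) = h₀(1−phi₀) ⇒ h = h₀·(1−phi₀)/(1−phi)
h = 0.061 × (1 − 0.46)/(1 − 0.0662) = 0.061 × 0.5783 = 0.0353 km

0.035 km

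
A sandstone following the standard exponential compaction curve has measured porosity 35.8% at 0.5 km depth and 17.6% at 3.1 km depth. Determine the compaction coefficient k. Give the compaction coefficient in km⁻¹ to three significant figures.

Athy: phi(Z) = phi₀ e^(−kZ) ⇒ phi₁/phi₂ = e^{k(Z₂−Z₁)} ⇒ k = ln(phi₁/phi₂)/(Z₂−Z₁)
k = ln(0.358/0.176) / (3.1 − 0.5) = ln(2.034) / 2.6 = 0.7100 / 2.6 = 0.2731 km⁻¹

0.273 km⁻¹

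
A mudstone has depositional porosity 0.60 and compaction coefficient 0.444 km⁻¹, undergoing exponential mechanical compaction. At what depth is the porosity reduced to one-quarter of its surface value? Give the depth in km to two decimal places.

3.12 km

n/n₀ = 1/4 ⇒ exp(−k·d) = 1/4 ⇒ d = ln(4) / k
d = 1.3863 / 0.444 = 3.122 km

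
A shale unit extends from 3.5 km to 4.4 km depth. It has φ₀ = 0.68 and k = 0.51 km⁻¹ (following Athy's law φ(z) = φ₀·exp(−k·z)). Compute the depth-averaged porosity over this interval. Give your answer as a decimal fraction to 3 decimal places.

0.092

⟨φ⟩ = (1/(z₂−z₁)) ∫ φ₀ e^(−kz) dz = φ₀·(e^(−k·z₁) − e^(−k·z₂)) / (k·(z₂−z₁))
e^(−0.51×3.5) = 0.1678; e^(−0.51×4.4) = 0.1060
⟨φ⟩ = 0.68 × (0.1678 − 0.1060) / (0.51 × 0.9) = 0.68 × 0.1346 = 0.0915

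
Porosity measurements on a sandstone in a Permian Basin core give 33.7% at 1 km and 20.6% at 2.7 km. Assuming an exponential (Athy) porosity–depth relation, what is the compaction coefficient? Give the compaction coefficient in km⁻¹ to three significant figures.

Athy: phi(d) = phi₀ e^(−cd) ⇒ phi₁/phi₂ = e^{c(d₂−d₁)} ⇒ c = ln(phi₁/phi₂)/(d₂−d₁)
c = ln(0.337/0.206) / (2.7 − 1) = ln(1.636) / 1.7 = 0.4922 / 1.7 = 0.2895 km⁻¹

0.290 km⁻¹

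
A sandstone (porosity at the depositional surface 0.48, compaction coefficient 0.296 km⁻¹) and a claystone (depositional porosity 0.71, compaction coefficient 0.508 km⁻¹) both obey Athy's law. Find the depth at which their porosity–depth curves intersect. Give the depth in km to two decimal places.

1.85 km

Set φ₀ₐ e^(−βₐz) = φ₀ᵦ e^(−βᵦz) ⇒ ln(φ₀ₐ/φ₀ᵦ) = (βₐ − βᵦ)·z
z = ln(0.48/0.71) / (0.296 − 0.508) = -0.3915 / -0.212 = 1.847 km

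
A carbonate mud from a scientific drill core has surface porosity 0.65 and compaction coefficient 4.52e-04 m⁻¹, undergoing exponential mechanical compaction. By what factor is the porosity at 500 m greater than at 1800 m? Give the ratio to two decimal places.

Working in km (1 km = 1000 m; c in km⁻¹ = c in m⁻¹ × 1000):
phi(Z₁)/phi(Z₂) = e^(−c·Z₁)/e^(−c·Z₂) = e^{c(Z₂−Z₁)}
= exp(0.452 × 1.3) = exp(0.5876) = 1.7997

1.80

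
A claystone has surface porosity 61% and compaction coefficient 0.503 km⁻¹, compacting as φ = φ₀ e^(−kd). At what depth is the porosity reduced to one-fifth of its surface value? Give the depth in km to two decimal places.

3.20 km

φ/φ₀ = 1/5 ⇒ exp(−k·d) = 1/5 ⇒ d = ln(5) / k
d = 1.6094 / 0.503 = 3.200 km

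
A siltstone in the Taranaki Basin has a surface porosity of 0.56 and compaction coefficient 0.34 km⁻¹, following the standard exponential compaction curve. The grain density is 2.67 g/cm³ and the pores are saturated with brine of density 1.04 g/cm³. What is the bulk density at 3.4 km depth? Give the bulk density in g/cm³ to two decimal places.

2.38 g/cm³

Porosity at depth: n = 0.56·exp(−0.34×3.4) = 0.56×0.3147 = 0.1763
Bulk density: ρ_b = (1−n)ρ_g + n·ρ_f = 0.8237×2.67 + 0.1763×1.04
       = 2.199 + 0.183 = 2.383 g/cm³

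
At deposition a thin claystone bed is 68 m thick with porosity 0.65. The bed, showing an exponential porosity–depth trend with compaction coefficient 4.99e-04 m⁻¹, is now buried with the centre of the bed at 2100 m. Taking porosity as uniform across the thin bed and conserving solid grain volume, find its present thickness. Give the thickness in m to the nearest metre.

Working in km (1 km = 1000 m; k in km⁻¹ = k in m⁻¹ × 1000):
Porosity at 2.1 km: n = 0.65·exp(−0.499×2.1) = 0.2279
Solid-volume conservation: h(1−n) = h₀(1−n₀) ⇒ h = h₀·(1−n₀)/(1−n)
h = 0.068 × (1 − 0.65)/(1 − 0.2279) = 0.068 × 0.4533 = 0.0308 km

31 m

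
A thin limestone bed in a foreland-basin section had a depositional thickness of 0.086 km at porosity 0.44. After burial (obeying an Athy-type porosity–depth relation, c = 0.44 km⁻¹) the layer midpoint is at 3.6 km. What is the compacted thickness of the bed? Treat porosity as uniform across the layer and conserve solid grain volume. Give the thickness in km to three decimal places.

0.053 km

Porosity at 3.6 km: phi = 0.44·exp(−0.44×3.6) = 0.0903
Solid-volume conservation: h(1−phi) = h₀(1−phi₀) ⇒ h = h₀·(1−phi₀)/(1−phi)
h = 0.086 × (1 − 0.44)/(1 − 0.0903) = 0.086 × 0.6156 = 0.0529 km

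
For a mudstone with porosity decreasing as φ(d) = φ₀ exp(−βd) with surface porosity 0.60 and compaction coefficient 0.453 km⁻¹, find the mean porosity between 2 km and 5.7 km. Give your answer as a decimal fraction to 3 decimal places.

⟨φ⟩ = (1/(d₂−d₁)) ∫ φ₀ e^(−βd) dd = φ₀·(e^(−β·d₁) − e^(−β·d₂)) / (β·(d₂−d₁))
e^(−0.453×2) = 0.4041; e^(−0.453×5.7) = 0.0756
⟨φ⟩ = 0.6 × (0.4041 − 0.0756) / (0.453 × 3.7) = 0.6 × 0.1960 = 0.1176

0.118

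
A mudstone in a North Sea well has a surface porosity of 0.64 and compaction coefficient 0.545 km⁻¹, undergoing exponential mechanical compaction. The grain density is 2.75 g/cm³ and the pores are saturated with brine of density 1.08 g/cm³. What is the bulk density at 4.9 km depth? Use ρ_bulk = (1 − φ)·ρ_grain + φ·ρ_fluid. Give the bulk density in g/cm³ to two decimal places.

Porosity at depth: phi = 0.64·exp(−0.545×4.9) = 0.64×0.0692 = 0.0443
Bulk density: ρ_b = (1−phi)ρ_g + phi·ρ_f = 0.9557×2.75 + 0.0443×1.08
       = 2.628 + 0.048 = 2.676 g/cm³

2.68 g/cm³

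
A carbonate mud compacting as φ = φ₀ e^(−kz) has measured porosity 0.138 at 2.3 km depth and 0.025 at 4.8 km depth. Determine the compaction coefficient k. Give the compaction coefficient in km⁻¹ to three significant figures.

Athy: φ(z) = φ₀ e^(−kz) ⇒ φ₁/φ₂ = e^{k(z₂−z₁)} ⇒ k = ln(φ₁/φ₂)/(z₂−z₁)
k = ln(0.138/0.025) / (4.8 − 2.3) = ln(5.52) / 2.5 = 1.7084 / 2.5 = 0.6834 km⁻¹

0.683 km⁻¹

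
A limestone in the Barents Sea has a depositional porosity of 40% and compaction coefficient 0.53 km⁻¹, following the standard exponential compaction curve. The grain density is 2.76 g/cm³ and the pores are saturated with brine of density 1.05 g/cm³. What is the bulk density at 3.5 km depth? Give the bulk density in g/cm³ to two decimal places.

2.65 g/cm³

Porosity at depth: n = 0.4·exp(−0.53×3.5) = 0.4×0.1565 = 0.0626
Bulk density: ρ_b = (1−n)ρ_g + n·ρ_f = 0.9374×2.76 + 0.0626×1.05
       = 2.587 + 0.066 = 2.653 g/cm³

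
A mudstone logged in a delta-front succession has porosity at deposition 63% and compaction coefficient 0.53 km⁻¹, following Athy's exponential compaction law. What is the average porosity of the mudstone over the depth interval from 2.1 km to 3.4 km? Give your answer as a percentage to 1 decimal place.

⟨phi⟩ = (1/(Z₂−Z₁)) ∫ phi₀ e^(−βZ) dZ = phi₀·(e^(−β·Z₁) − e^(−β·Z₂)) / (β·(Z₂−Z₁))
e^(−0.53×2.1) = 0.3286; e^(−0.53×3.4) = 0.1650
⟨phi⟩ = 0.63 × (0.3286 − 0.1650) / (0.53 × 1.3) = 0.63 × 0.2375 = 0.1496

15.0%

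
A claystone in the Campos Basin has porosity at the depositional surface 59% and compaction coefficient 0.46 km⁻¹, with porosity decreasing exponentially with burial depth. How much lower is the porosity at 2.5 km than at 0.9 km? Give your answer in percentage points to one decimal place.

n(0.9) = 0.59·e^(−0.46×0.9) = 0.3900
n(2.5) = 0.59·e^(−0.46×2.5) = 0.1868
Δn = 0.3900 − 0.1868 = 0.2032

20.3 percentage points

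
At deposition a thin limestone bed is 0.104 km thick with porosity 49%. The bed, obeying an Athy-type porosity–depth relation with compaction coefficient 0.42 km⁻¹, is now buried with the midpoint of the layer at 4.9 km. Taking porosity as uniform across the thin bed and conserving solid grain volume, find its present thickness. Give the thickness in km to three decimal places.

0.057 km

Porosity at 4.9 km: phi = 0.49·exp(−0.42×4.9) = 0.0626
Solid-volume conservation: h(1−phi) = h₀(1−phi₀) ⇒ h = h₀·(1−phi₀)/(1−phi)
h = 0.104 × (1 − 0.49)/(1 − 0.0626) = 0.104 × 0.5440 = 0.0566 km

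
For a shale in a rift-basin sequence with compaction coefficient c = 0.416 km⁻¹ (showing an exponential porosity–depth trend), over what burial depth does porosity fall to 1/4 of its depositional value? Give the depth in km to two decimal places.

n/n₀ = 1/4 ⇒ exp(−c·d) = 1/4 ⇒ d = ln(4) / c
d = 1.3863 / 0.416 = 3.332 km

3.33 km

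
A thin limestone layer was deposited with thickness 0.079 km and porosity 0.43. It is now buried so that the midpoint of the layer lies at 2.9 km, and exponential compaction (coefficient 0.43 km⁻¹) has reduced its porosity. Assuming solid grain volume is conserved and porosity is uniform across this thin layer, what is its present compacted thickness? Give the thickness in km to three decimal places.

0.051 km

Porosity at 2.9 km: n = 0.43·exp(−0.43×2.9) = 0.1236
Solid-volume conservation: h(1−n) = h₀(1−n₀) ⇒ h = h₀·(1−n₀)/(1−n)
h = 0.079 × (1 − 0.43)/(1 − 0.1236) = 0.079 × 0.6504 = 0.0514 km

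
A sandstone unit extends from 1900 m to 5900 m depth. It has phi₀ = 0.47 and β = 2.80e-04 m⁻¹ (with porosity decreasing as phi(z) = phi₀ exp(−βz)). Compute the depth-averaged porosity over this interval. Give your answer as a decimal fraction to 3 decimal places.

Working in km (1 km = 1000 m; β in km⁻¹ = β in m⁻¹ × 1000):
⟨phi⟩ = (1/(z₂−z₁)) ∫ phi₀ e^(−βz) dz = phi₀·(e^(−β·z₁) − e^(−β·z₂)) / (β·(z₂−z₁))
e^(−0.28×1.9) = 0.5874; e^(−0.28×5.9) = 0.1917
⟨phi⟩ = 0.47 × (0.5874 − 0.1917) / (0.28 × 4) = 0.47 × 0.3534 = 0.1661

0.166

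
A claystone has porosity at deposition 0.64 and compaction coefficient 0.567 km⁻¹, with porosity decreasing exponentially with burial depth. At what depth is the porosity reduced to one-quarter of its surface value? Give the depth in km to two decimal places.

n/n₀ = 1/4 ⇒ exp(−k·Z) = 1/4 ⇒ Z = ln(4) / k
Z = 1.3863 / 0.567 = 2.445 km

2.44 km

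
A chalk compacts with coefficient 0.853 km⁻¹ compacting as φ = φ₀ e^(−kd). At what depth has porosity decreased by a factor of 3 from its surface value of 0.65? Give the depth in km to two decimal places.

φ/φ₀ = 1/3 ⇒ exp(−k·d) = 1/3 ⇒ d = ln(3) / k
d = 1.0986 / 0.853 = 1.288 km

1.29 km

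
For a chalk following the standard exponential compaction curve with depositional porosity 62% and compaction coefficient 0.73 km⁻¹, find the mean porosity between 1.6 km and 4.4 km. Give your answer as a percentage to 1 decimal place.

⟨phi⟩ = (1/(d₂−d₁)) ∫ phi₀ e^(−cd) dd = phi₀·(e^(−c·d₁) − e^(−c·d₂)) / (c·(d₂−d₁))
e^(−0.73×1.6) = 0.3110; e^(−0.73×4.4) = 0.0403
⟨phi⟩ = 0.62 × (0.3110 − 0.0403) / (0.73 × 2.8) = 0.62 × 0.1324 = 0.0821

8.2%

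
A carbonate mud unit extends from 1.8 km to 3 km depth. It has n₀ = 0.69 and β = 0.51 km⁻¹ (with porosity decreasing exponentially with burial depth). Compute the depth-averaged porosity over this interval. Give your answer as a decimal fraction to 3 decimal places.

0.206

⟨n⟩ = (1/(z₂−z₁)) ∫ n₀ e^(−βz) dz = n₀·(e^(−β·z₁) − e^(−β·z₂)) / (β·(z₂−z₁))
e^(−0.51×1.8) = 0.3993; e^(−0.51×3) = 0.2165
⟨n⟩ = 0.69 × (0.3993 − 0.2165) / (0.51 × 1.2) = 0.69 × 0.2987 = 0.2061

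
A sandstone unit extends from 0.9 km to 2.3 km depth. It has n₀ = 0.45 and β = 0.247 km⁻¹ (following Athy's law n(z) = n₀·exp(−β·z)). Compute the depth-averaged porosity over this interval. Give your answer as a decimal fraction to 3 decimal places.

0.305

⟨n⟩ = (1/(z₂−z₁)) ∫ n₀ e^(−βz) dz = n₀·(e^(−β·z₁) − e^(−β·z₂)) / (β·(z₂−z₁))
e^(−0.247×0.9) = 0.8007; e^(−0.247×2.3) = 0.5666
⟨n⟩ = 0.45 × (0.8007 − 0.5666) / (0.247 × 1.4) = 0.45 × 0.6769 = 0.3046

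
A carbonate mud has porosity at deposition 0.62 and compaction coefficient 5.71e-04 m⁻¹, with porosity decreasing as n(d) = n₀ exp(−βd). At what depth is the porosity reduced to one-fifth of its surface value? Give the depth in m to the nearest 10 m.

2820 m

Working in km (1 km = 1000 m; β in km⁻¹ = β in m⁻¹ × 1000):
n/n₀ = 1/5 ⇒ exp(−β·d) = 1/5 ⇒ d = ln(5) / β
d = 1.6094 / 0.571 = 2.819 km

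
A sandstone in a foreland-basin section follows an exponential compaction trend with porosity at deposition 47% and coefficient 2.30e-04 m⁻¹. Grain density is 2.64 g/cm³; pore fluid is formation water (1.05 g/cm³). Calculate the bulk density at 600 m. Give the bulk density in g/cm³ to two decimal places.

Working in km (1 km = 1000 m; c in km⁻¹ = c in m⁻¹ × 1000):
Porosity at depth: phi = 0.47·exp(−0.23×0.6) = 0.47×0.8711 = 0.4094
Bulk density: ρ_b = (1−phi)ρ_g + phi·ρ_f = 0.5906×2.64 + 0.4094×1.05
       = 1.559 + 0.430 = 1.989 g/cm³

1.99 g/cm³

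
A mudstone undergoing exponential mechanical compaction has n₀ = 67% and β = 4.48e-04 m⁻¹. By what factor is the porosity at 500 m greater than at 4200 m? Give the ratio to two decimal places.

5.25

Working in km (1 km = 1000 m; β in km⁻¹ = β in m⁻¹ × 1000):
n(d₁)/n(d₂) = e^(−β·d₁)/e^(−β·d₂) = e^{β(d₂−d₁)}
= exp(0.448 × 3.7) = exp(1.658) = 5.2467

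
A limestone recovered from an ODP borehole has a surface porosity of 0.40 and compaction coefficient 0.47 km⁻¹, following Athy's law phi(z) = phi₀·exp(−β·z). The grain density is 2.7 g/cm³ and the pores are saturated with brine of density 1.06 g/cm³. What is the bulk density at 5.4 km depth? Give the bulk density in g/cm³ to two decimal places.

2.65 g/cm³

Porosity at depth: phi = 0.4·exp(−0.47×5.4) = 0.4×0.0790 = 0.0316
Bulk density: ρ_b = (1−phi)ρ_g + phi·ρ_f = 0.9684×2.7 + 0.0316×1.06
       = 2.615 + 0.034 = 2.648 g/cm³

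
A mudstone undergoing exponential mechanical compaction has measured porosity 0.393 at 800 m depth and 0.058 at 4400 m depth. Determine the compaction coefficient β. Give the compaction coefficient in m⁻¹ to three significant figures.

0.000531 m⁻¹

Working in km (1 km = 1000 m; β in km⁻¹ = β in m⁻¹ × 1000):
Athy: phi(Z) = phi₀ e^(−βZ) ⇒ phi₁/phi₂ = e^{β(Z₂−Z₁)} ⇒ β = ln(phi₁/phi₂)/(Z₂−Z₁)
β = ln(0.393/0.058) / (4.4 − 0.8) = ln(6.776) / 3.6 = 1.9134 / 3.6 = 0.5315 km⁻¹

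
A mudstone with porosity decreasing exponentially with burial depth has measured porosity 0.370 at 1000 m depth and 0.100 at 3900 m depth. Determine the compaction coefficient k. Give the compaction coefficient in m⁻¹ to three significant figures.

Working in km (1 km = 1000 m; k in km⁻¹ = k in m⁻¹ × 1000):
Athy: n(z) = n₀ e^(−kz) ⇒ n₁/n₂ = e^{k(z₂−z₁)} ⇒ k = ln(n₁/n₂)/(z₂−z₁)
k = ln(0.37/0.1) / (3.9 − 1) = ln(3.7) / 2.9 = 1.3083 / 2.9 = 0.4511 km⁻¹

0.000451 m⁻¹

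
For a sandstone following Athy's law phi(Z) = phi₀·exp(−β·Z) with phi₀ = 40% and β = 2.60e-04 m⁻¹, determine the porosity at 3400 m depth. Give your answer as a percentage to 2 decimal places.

Working in km (1 km = 1000 m; β in km⁻¹ = β in m⁻¹ × 1000):
phi = phi₀·exp(−β·Z) = 0.4 × exp(−0.26 × 3.4) = 0.4 × exp(−0.884)
  = 0.4 × 0.4131 = 0.1653

16.53%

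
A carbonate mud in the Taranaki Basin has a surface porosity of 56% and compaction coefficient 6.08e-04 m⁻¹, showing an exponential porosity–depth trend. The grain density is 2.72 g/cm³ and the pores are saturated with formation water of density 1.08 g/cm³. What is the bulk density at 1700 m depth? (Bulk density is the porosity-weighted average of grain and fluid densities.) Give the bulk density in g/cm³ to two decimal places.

2.39 g/cm³

Working in km (1 km = 1000 m; c in km⁻¹ = c in m⁻¹ × 1000):
Porosity at depth: n = 0.56·exp(−0.608×1.7) = 0.56×0.3557 = 0.1992
Bulk density: ρ_b = (1−n)ρ_g + n·ρ_f = 0.8008×2.72 + 0.1992×1.08
       = 2.178 + 0.215 = 2.393 g/cm³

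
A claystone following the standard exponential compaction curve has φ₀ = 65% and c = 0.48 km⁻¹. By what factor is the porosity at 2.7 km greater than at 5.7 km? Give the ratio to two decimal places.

4.22

φ(d₁)/φ(d₂) = e^(−c·d₁)/e^(−c·d₂) = e^{c(d₂−d₁)}
= exp(0.48 × 3) = exp(1.44) = 4.2207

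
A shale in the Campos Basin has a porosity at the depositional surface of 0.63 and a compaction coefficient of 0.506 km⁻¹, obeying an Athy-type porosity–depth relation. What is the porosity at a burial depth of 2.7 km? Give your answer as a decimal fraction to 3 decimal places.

0.161

φ = φ₀·exp(−c·Z) = 0.63 × exp(−0.506 × 2.7) = 0.63 × exp(−1.366)
  = 0.63 × 0.2551 = 0.1607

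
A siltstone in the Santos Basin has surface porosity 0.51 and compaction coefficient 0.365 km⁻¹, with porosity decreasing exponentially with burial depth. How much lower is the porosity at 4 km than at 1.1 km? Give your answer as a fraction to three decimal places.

0.223

φ(1.1) = 0.51·e^(−0.365×1.1) = 0.3414
φ(4) = 0.51·e^(−0.365×4) = 0.1184
Δφ = 0.3414 − 0.1184 = 0.2229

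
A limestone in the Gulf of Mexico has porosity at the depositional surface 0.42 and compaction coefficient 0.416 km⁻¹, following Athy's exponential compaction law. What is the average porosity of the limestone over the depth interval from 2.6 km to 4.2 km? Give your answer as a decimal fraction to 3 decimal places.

⟨phi⟩ = (1/(z₂−z₁)) ∫ phi₀ e^(−cz) dz = phi₀·(e^(−c·z₁) − e^(−c·z₂)) / (c·(z₂−z₁))
e^(−0.416×2.6) = 0.3391; e^(−0.416×4.2) = 0.1743
⟨phi⟩ = 0.42 × (0.3391 − 0.1743) / (0.416 × 1.6) = 0.42 × 0.2476 = 0.1040

0.104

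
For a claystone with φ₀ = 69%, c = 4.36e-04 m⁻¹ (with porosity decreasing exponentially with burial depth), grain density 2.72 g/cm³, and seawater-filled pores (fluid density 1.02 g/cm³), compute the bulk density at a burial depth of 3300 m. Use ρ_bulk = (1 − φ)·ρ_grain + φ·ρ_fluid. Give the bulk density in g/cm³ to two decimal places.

Working in km (1 km = 1000 m; c in km⁻¹ = c in m⁻¹ × 1000):
Porosity at depth: φ = 0.69·exp(−0.436×3.3) = 0.69×0.2372 = 0.1637
Bulk density: ρ_b = (1−φ)ρ_g + φ·ρ_f = 0.8363×2.72 + 0.1637×1.02
       = 2.275 + 0.167 = 2.442 g/cm³

2.44 g/cm³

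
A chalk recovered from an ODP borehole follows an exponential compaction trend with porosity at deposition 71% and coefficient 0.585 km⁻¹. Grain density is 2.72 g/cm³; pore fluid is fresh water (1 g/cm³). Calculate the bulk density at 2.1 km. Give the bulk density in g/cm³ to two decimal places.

2.36 g/cm³

Porosity at depth: φ = 0.71·exp(−0.585×2.1) = 0.71×0.2927 = 0.2078
Bulk density: ρ_b = (1−φ)ρ_g + φ·ρ_f = 0.7922×2.72 + 0.2078×1
       = 2.155 + 0.208 = 2.363 g/cm³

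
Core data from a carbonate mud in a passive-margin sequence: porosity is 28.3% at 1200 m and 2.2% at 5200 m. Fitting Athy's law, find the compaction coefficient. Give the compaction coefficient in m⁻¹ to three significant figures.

Working in km (1 km = 1000 m; β in km⁻¹ = β in m⁻¹ × 1000):
Athy: φ(Z) = φ₀ e^(−βZ) ⇒ φ₁/φ₂ = e^{β(Z₂−Z₁)} ⇒ β = ln(φ₁/φ₂)/(Z₂−Z₁)
β = ln(0.283/0.022) / (5.2 − 1.2) = ln(12.86) / 4 = 2.5544 / 4 = 0.6386 km⁻¹

0.000639 m⁻¹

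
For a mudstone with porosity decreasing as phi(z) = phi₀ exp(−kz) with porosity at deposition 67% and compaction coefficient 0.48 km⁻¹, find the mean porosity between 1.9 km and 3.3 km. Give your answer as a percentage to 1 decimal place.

⟨phi⟩ = (1/(z₂−z₁)) ∫ phi₀ e^(−kz) dz = phi₀·(e^(−k·z₁) − e^(−k·z₂)) / (k·(z₂−z₁))
e^(−0.48×1.9) = 0.4017; e^(−0.48×3.3) = 0.2052
⟨phi⟩ = 0.67 × (0.4017 − 0.2052) / (0.48 × 1.4) = 0.67 × 0.2925 = 0.1960

19.6%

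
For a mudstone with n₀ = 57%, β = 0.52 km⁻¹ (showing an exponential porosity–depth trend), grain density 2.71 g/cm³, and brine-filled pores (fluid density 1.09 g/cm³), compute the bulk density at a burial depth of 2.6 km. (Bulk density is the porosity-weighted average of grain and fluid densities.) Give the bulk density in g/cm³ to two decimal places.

2.47 g/cm³

Porosity at depth: n = 0.57·exp(−0.52×2.6) = 0.57×0.2587 = 0.1475
Bulk density: ρ_b = (1−n)ρ_g + n·ρ_f = 0.8525×2.71 + 0.1475×1.09
       = 2.310 + 0.161 = 2.471 g/cm³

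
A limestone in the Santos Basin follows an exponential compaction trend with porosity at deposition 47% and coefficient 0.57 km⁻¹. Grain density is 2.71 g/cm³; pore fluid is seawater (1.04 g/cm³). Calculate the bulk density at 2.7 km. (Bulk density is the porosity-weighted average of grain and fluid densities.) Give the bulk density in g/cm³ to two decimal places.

Porosity at depth: φ = 0.47·exp(−0.57×2.7) = 0.47×0.2146 = 0.1009
Bulk density: ρ_b = (1−φ)ρ_g + φ·ρ_f = 0.8991×2.71 + 0.1009×1.04
       = 2.437 + 0.105 = 2.542 g/cm³

2.54 g/cm³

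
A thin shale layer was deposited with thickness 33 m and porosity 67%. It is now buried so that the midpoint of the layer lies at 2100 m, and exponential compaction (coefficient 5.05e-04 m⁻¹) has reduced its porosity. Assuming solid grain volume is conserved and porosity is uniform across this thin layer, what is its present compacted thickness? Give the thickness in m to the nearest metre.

14 m

Working in km (1 km = 1000 m; β in km⁻¹ = β in m⁻¹ × 1000):
Porosity at 2.1 km: phi = 0.67·exp(−0.505×2.1) = 0.2320
Solid-volume conservation: h(1−phi) = h₀(1−phi₀) ⇒ h = h₀·(1−phi₀)/(1−phi)
h = 0.033 × (1 − 0.67)/(1 − 0.2320) = 0.033 × 0.4297 = 0.0142 km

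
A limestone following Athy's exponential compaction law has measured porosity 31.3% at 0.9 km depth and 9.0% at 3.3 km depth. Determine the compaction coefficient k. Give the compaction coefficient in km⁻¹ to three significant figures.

0.519 km⁻¹

Athy: phi(z) = phi₀ e^(−kz) ⇒ phi₁/phi₂ = e^{k(z₂−z₁)} ⇒ k = ln(phi₁/phi₂)/(z₂−z₁)
k = ln(0.313/0.09) / (3.3 − 0.9) = ln(3.478) / 2.4 = 1.2464 / 2.4 = 0.5193 km⁻¹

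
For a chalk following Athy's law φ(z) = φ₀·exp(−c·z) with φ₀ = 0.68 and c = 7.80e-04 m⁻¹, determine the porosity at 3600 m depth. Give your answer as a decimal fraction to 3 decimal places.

Working in km (1 km = 1000 m; c in km⁻¹ = c in m⁻¹ × 1000):
φ = φ₀·exp(−c·z) = 0.68 × exp(−0.78 × 3.6) = 0.68 × exp(−2.808)
  = 0.68 × 0.0603 = 0.0410

0.041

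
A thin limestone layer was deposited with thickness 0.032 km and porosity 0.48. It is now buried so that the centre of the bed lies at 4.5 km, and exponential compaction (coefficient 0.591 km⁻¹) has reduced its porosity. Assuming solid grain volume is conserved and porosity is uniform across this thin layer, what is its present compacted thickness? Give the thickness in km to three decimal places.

Porosity at 4.5 km: φ = 0.48·exp(−0.591×4.5) = 0.0336
Solid-volume conservation: h(1−φ) = h₀(1−φ₀) ⇒ h = h₀·(1−φ₀)/(1−φ)
h = 0.032 × (1 − 0.48)/(1 − 0.0336) = 0.032 × 0.5381 = 0.0172 km

0.017 km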